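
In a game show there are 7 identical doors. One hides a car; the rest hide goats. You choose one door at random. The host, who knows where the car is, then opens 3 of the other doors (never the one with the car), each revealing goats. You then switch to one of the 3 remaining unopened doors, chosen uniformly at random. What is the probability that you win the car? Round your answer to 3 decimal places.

0.286

Your original door holds the car with probability 1/7, so the other 6 collectively hold it with probability 6/7.
The host can always find 3 empty doors to open, so the reveals don't change that 6/7; it is now spread over the 3 remaining unopened doors.
P(win by switching) = (6/7) · (1/3) = 2/7 ≈ 0.286.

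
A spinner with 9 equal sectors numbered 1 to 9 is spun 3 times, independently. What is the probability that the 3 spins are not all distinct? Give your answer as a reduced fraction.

25/81

P(all 3 different) = 9/9 · 8/9 · ··· · 7/9 = 56/81.
P(at least two equal) = 1 − 56/81 = 25/81.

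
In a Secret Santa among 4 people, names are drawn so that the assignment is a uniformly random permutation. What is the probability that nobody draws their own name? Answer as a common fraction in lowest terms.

3/8

This is the derangement probability: permutations of 4 with no fixed point.
D(4) = 4! · (1 − 1/1! + 1/2! − ··· + (−1)^4/4!) = 9.
P = 9/24 = 3/8.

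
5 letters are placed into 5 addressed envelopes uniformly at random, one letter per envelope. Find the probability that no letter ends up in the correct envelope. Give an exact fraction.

11/30

This is the derangement probability: permutations of 5 with no fixed point.
D(5) = 5! · (1 − 1/1! + 1/2! − ··· + (−1)^5/5!) = 44.
P = 44/120 = 11/30.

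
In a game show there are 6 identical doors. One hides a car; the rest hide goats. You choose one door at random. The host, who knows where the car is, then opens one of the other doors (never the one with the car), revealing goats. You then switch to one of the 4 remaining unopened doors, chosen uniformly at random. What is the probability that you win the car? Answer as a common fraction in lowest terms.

5/24

Your original door holds the car with probability 1/6, so the other 5 collectively hold it with probability 5/6.
The host can always find an empty door to open, so this doesn't change that 5/6; it is now spread over the 4 remaining unopened doors.
P(win by switching) = (5/6) · (1/4) = 5/24.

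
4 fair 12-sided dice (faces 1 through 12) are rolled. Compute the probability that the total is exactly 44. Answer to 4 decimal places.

0.0017

There are 12^4 = 20736 equally likely outcomes.
The number of ordered 4-tuples from {1,…,12} summing to 44 is 35.
P(sum = 44) = 35/20736 ≈ 0.0017.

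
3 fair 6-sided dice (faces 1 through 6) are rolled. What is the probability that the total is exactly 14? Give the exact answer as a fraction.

There are 6^3 = 216 equally likely outcomes.
The number of ordered 3-tuples from {1,…,6} summing to 14 is 15.
P(sum = 14) = 15/216 = 5/72.

5/72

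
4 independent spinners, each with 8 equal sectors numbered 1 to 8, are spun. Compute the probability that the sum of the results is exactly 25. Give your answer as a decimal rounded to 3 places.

There are 8^4 = 4096 equally likely outcomes.
The number of ordered 4-tuples from {1,…,8} summing to 25 is 120.
P(sum = 25) = 120/4096 = 15/512 ≈ 0.029.

0.029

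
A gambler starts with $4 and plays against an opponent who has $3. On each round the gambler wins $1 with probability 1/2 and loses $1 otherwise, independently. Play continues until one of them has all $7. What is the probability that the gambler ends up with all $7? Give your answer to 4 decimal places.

0.5714

With a fair step, P(i) = ½P(i−1) + ½P(i+1) with P(0)=0, P(7)=1 has the linear solution P(i) = i/7.
P(4) = 4/7 ≈ 0.5714.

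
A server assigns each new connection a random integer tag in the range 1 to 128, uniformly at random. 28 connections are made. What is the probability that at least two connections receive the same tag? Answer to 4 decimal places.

0.9589

It's easier to compute the probability that all 28 are distinct.
P(all distinct) = 128/128 · 127/128 · ··· · 101/128 ≈ 0.0411.
So the probability of at least one match is 1 − 0.0411 = 0.9589.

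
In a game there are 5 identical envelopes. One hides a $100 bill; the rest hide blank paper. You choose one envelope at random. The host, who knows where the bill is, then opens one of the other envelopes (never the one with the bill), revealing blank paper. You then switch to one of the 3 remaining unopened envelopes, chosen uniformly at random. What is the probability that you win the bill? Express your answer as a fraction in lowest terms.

4/15

Your original envelope holds the bill with probability 1/5, so the other 4 collectively hold it with probability 4/5.
The host can always find an empty envelope to open, so this doesn't change that 4/5; it is now spread over the 3 remaining unopened envelopes.
P(win by switching) = (4/5) · (1/3) = 4/15.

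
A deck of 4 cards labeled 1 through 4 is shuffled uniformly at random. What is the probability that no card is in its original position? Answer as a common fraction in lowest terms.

3/8

This is the derangement probability: permutations of 4 with no fixed point.
D(4) = 4! · (1 − 1/1! + 1/2! − ··· + (−1)^4/4!) = 9.
P = 9/24 = 3/8.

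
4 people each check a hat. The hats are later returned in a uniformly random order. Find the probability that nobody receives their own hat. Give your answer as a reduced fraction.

3/8

This is the derangement probability: permutations of 4 with no fixed point.
D(4) = 4! · (1 − 1/1! + 1/2! − ··· + (−1)^4/4!) = 9.
P = 9/24 = 3/8.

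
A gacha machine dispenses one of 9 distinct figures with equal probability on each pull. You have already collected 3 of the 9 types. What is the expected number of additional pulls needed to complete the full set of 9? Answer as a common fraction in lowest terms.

Starting from 3 distinct types, each trial gives a new one with probability (9−i)/9 when i types are held, so the wait for the next new type is 9/(9−i).
E = 9/6 + 9/5 + 9/4 + 9/3 + 9/2 + 9/1 = 441/20.

441/20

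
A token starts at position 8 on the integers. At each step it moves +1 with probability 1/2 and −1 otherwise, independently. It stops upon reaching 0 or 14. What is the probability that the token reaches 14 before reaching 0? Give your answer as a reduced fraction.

With a fair step, P(i) = ½P(i−1) + ½P(i+1) with P(0)=0, P(14)=1 has the linear solution P(i) = i/14.
P(8) = 8/14 = 4/7.

4/7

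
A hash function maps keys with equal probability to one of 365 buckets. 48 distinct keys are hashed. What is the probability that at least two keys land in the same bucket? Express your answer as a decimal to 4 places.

0.9606

It's easier to compute the probability that all 48 are distinct.
P(all distinct) = 365/365 · 364/365 · ··· · 318/365 ≈ 0.0394.
So the probability of at least one match is 1 − 0.0394 = 0.9606.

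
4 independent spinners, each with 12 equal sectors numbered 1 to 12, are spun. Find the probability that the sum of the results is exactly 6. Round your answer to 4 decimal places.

There are 12^4 = 20736 equally likely outcomes.
The number of ordered 4-tuples from {1,…,12} summing to 6 is 10.
P(sum = 6) = 10/20736 = 5/10368 ≈ 0.0005.

0.0005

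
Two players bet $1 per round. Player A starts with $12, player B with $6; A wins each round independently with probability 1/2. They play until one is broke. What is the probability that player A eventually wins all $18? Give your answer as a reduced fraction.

2/3

With a fair step, P(i) = ½P(i−1) + ½P(i+1) with P(0)=0, P(18)=1 has the linear solution P(i) = i/18.
P(12) = 12/18 = 2/3.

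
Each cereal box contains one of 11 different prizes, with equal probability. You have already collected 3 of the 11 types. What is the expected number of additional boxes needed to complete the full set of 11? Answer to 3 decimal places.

Starting from 3 distinct types, each trial gives a new one with probability (11−i)/11 when i types are held, so the wait for the next new type is 11/(11−i).
E = 11/8 + 11/7 + 11/6 + 11/5 + 11/4 + 11/3 + 11/2 + 11/1 = 8371/280 ≈ 29.896.

29.896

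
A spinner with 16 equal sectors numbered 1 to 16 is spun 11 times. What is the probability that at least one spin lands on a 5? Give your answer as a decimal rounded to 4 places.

P(no spin lands on a 5) = (15/16)^11 ≈ 0.4917.
P(at least one) = 1 − 0.4917 = 0.5083.

0.5083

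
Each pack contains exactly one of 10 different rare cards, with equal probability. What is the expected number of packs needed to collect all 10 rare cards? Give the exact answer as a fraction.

7381/252

After i distinct types are collected, each trial gives a new one with probability (10−i)/10, so the expected wait for the next new type is 10/(10−i).
E = 10/10 + 10/9 + 10/8 + 10/7 + 10/6 + 10/5 + 10/4 + 10/3 + 10/2 + 10/1 = 7381/252.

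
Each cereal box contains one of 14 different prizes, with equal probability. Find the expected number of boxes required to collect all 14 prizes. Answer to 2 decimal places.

45.52

After i distinct types are collected, each trial gives a new one with probability (14−i)/14, so the expected wait for the next new type is 14/(14−i).
E = 14/14 + 14/13 + 14/12 + 14/11 + 14/10 + 14/9 + 14/8 + 14/7 + 14/6 + 14/5 + 14/4 + 14/3 + 14/2 + 14/1 = 1171733/25740 ≈ 45.52.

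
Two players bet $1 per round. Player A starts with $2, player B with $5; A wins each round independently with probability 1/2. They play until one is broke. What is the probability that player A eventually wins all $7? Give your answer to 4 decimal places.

0.2857

With a fair step, P(i) = ½P(i−1) + ½P(i+1) with P(0)=0, P(7)=1 has the linear solution P(i) = i/7.
P(2) = 2/7 ≈ 0.2857.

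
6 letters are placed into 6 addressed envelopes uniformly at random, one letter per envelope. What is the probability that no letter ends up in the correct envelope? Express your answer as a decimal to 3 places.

0.368

This is the derangement probability: permutations of 6 with no fixed point.
D(6) = 6! · (1 − 1/1! + 1/2! − ··· + (−1)^6/6!) = 265.
P = 265/720 = 53/144 ≈ 0.368.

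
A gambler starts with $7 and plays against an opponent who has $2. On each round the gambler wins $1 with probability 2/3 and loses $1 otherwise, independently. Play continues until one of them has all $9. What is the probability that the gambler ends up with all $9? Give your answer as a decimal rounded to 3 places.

0.994

Let r = q/p = (1/3)/(2/3) = 1/2. The recurrence P(i) = p·P(i+1) + q·P(i−1) with P(0)=0, P(9)=1 gives P(i) = (1 − r^i)/(1 − r^9).
P(7) = (1 − (1/2)^7) / (1 − (1/2)^9) = 508/511 ≈ 0.994.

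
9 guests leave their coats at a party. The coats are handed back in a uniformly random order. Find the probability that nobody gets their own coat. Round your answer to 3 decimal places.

This is the derangement probability: permutations of 9 with no fixed point.
D(9) = 9! · (1 − 1/1! + 1/2! − ··· + (−1)^9/9!) = 133496.
P = 133496/362880 = 16687/45360 ≈ 0.368.

0.368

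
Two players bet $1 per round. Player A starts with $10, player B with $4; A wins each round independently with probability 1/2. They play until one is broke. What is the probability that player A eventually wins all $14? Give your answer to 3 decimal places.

With a fair step, P(i) = ½P(i−1) + ½P(i+1) with P(0)=0, P(14)=1 has the linear solution P(i) = i/14.
P(10) = 10/14 = 5/7 ≈ 0.714.

0.714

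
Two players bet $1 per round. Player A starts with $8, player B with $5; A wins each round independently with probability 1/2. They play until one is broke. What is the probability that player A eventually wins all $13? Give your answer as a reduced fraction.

With a fair step, P(i) = ½P(i−1) + ½P(i+1) with P(0)=0, P(13)=1 has the linear solution P(i) = i/13.
P(8) = 8/13.

8/13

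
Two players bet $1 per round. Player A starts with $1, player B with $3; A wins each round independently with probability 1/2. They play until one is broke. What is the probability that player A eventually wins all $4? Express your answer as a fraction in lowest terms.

With a fair step, P(i) = ½P(i−1) + ½P(i+1) with P(0)=0, P(4)=1 has the linear solution P(i) = i/4.
P(1) = 1/4.

1/4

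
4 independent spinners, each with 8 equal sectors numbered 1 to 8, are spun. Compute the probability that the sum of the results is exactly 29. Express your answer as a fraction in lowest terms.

There are 8^4 = 4096 equally likely outcomes.
The number of ordered 4-tuples from {1,…,8} summing to 29 is 20.
P(sum = 29) = 20/4096 = 5/1024.

5/1024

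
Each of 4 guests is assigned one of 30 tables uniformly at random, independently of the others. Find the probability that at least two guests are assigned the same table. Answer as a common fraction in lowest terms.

It's easier to compute the probability that all 4 are distinct.
P(all distinct) = 30/30 · 29/30 · ··· · 27/30 = 203/250.
So the probability of at least one match is 1 − 203/250 = 47/250.

47/250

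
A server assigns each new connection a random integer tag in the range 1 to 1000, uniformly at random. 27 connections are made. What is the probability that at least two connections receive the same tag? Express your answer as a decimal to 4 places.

0.2982

It's easier to compute the probability that all 27 are distinct.
P(all distinct) = 1000/1000 · 999/1000 · ··· · 974/1000 ≈ 0.7018.
So the probability of at least one match is 1 − 0.7018 = 0.2982.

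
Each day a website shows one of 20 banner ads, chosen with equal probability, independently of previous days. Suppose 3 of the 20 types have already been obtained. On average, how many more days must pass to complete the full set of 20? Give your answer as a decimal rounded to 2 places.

Starting from 3 distinct types, each trial gives a new one with probability (20−i)/20 when i types are held, so the wait for the next new type is 20/(20−i).
E = 20/17 + 20/16 + 20/15 + 20/14 + 20/13 + 20/12 + 20/11 + 20/10 + 20/9 + 20/8 + 20/7 + 20/6 + 20/5 + 20/4 + 20/3 + 20/2 + 20/1 = 42142223/612612 ≈ 68.79.

68.79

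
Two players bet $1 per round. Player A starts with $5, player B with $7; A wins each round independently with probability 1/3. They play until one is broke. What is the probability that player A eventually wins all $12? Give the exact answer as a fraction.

Let r = q/p = (2/3)/(1/3) = 2. The recurrence P(i) = p·P(i+1) + q·P(i−1) with P(0)=0, P(12)=1 gives P(i) = (1 − r^i)/(1 − r^12).
P(5) = (1 − (2)^5) / (1 − (2)^12) = 31/4095.

31/4095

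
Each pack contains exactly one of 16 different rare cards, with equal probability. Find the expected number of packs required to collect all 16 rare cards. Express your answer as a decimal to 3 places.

After i distinct types are collected, each trial gives a new one with probability (16−i)/16, so the expected wait for the next new type is 16/(16−i).
E = 16/16 + 16/15 + 16/14 + 16/13 + 16/12 + 16/11 + 16/10 + 16/9 + 16/8 + 16/7 + 16/6 + 16/5 + 16/4 + 16/3 + 16/2 + 16/1 = 2436559/45045 ≈ 54.092.

54.092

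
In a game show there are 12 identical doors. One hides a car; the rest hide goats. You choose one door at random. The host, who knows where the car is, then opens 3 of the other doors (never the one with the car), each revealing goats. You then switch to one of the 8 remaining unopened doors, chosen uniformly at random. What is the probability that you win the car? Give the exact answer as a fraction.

Your original door holds the car with probability 1/12, so the other 11 collectively hold it with probability 11/12.
The host can always find 3 empty doors to open, so the reveals don't change that 11/12; it is now spread over the 8 remaining unopened doors.
P(win by switching) = (11/12) · (1/8) = 11/96.

11/96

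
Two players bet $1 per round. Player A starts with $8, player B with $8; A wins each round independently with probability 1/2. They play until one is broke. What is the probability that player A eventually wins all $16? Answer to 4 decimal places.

With a fair step, P(i) = ½P(i−1) + ½P(i+1) with P(0)=0, P(16)=1 has the linear solution P(i) = i/16.
P(8) = 8/16 = 1/2 ≈ 0.5000.

0.5000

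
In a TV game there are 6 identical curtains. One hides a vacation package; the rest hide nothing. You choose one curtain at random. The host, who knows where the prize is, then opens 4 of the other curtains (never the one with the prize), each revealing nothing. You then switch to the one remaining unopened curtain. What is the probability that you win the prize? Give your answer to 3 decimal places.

Your original curtain holds the prize with probability 1/6, so the other 5 collectively hold it with probability 5/6.
The host can always find 4 empty curtains to open, so the reveals don't change that 5/6; it is now spread over the 1 remaining unopened curtain.
P(win by switching) = (5/6) · (1/1) = 5/6 ≈ 0.833.

0.833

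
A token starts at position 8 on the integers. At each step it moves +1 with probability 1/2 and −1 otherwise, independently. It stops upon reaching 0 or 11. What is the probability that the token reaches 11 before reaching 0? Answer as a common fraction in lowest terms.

With a fair step, P(i) = ½P(i−1) + ½P(i+1) with P(0)=0, P(11)=1 has the linear solution P(i) = i/11.
P(8) = 8/11.

8/11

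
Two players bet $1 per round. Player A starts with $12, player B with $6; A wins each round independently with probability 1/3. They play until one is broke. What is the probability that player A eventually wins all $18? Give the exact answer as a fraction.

Let r = q/p = (2/3)/(1/3) = 2. The recurrence P(i) = p·P(i+1) + q·P(i−1) with P(0)=0, P(18)=1 gives P(i) = (1 − r^i)/(1 − r^18).
P(12) = (1 − (2)^12) / (1 − (2)^18) = 65/4161.

65/4161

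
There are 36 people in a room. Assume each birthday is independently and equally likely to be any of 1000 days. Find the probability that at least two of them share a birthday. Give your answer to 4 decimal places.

It's easier to compute the probability that all 36 are distinct.
P(all distinct) = 1000/1000 · 999/1000 · ··· · 965/1000 ≈ 0.5286.
So the probability of at least one match is 1 − 0.5286 = 0.4714.

0.4714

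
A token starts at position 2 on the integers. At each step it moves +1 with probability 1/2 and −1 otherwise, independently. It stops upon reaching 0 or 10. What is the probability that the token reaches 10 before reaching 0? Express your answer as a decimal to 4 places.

With a fair step, P(i) = ½P(i−1) + ½P(i+1) with P(0)=0, P(10)=1 has the linear solution P(i) = i/10.
P(2) = 2/10 = 1/5 ≈ 0.2000.

0.2000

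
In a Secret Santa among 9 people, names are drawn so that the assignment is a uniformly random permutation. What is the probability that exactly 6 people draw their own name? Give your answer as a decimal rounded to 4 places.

0.0005

Choose which 6 of the 9 are fixed: C(9,6) = 84 ways.
The remaining 3 must have no fixed point: D(3) = 2.
P = 84·2/362880 = 1/2160 ≈ 0.0005.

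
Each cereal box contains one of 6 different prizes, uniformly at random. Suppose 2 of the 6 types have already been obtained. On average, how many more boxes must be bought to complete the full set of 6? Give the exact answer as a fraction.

25/2

Starting from 2 distinct types, each trial gives a new one with probability (6−i)/6 when i types are held, so the wait for the next new type is 6/(6−i).
E = 6/4 + 6/3 + 6/2 + 6/1 = 25/2.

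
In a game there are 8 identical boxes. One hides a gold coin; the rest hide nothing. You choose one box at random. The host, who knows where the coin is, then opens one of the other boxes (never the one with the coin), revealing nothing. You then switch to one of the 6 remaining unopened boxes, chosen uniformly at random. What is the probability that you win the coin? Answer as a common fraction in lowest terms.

7/48

Your original box holds the coin with probability 1/8, so the other 7 collectively hold it with probability 7/8.
The host can always find an empty box to open, so this doesn't change that 7/8; it is now spread over the 6 remaining unopened boxes.
P(win by switching) = (7/8) · (1/6) = 7/48.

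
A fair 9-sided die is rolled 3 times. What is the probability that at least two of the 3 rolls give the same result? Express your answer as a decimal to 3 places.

0.309

P(all 3 different) = 9/9 · 8/9 · ··· · 7/9 ≈ 0.691.
P(at least two equal) = 1 − 0.691 = 0.309.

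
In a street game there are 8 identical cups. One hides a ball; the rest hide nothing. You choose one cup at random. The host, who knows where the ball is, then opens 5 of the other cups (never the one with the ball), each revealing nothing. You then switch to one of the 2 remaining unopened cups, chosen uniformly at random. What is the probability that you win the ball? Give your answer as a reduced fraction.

Your original cup holds the ball with probability 1/8, so the other 7 collectively hold it with probability 7/8.
The host can always find 5 empty cups to open, so the reveals don't change that 7/8; it is now spread over the 2 remaining unopened cups.
P(win by switching) = (7/8) · (1/2) = 7/16.

7/16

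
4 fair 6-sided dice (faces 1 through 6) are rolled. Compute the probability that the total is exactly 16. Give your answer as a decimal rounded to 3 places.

There are 6^4 = 1296 equally likely outcomes.
The number of ordered 4-tuples from {1,…,6} summing to 16 is 125.
P(sum = 16) = 125/1296 ≈ 0.096.

0.096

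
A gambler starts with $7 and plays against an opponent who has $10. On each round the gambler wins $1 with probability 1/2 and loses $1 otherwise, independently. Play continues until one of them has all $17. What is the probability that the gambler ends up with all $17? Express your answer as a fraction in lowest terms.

7/17

With a fair step, P(i) = ½P(i−1) + ½P(i+1) with P(0)=0, P(17)=1 has the linear solution P(i) = i/17.
P(7) = 7/17.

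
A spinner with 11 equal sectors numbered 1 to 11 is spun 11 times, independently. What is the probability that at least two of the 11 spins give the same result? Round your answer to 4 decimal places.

P(all 11 different) = 11/11 · 10/11 · ··· · 1/11 ≈ 0.0001.
P(at least two equal) = 1 − 0.0001 = 0.9999.

0.9999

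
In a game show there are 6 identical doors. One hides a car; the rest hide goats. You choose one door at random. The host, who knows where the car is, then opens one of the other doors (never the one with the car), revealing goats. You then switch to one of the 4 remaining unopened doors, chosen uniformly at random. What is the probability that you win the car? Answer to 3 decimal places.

0.208

Your original door holds the car with probability 1/6, so the other 5 collectively hold it with probability 5/6.
The host can always find an empty door to open, so this doesn't change that 5/6; it is now spread over the 4 remaining unopened doors.
P(win by switching) = (5/6) · (1/4) = 5/24 ≈ 0.208.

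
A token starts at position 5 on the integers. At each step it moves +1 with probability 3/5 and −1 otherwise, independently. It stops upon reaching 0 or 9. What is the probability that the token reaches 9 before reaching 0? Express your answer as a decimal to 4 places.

0.8915

Let r = q/p = (2/5)/(3/5) = 2/3. The recurrence P(i) = p·P(i+1) + q·P(i−1) with P(0)=0, P(9)=1 gives P(i) = (1 − r^i)/(1 − r^9).
P(5) = (1 − (2/3)^5) / (1 − (2/3)^9) = 17091/19171 ≈ 0.8915.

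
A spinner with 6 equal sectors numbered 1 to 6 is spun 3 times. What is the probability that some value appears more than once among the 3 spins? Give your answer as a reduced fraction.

P(all 3 different) = 6/6 · 5/6 · ··· · 4/6 = 5/9.
P(at least two equal) = 1 − 5/9 = 4/9.

4/9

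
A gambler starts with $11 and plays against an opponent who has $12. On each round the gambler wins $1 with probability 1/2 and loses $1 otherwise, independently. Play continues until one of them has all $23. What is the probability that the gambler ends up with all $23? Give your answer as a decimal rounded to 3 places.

With a fair step, P(i) = ½P(i−1) + ½P(i+1) with P(0)=0, P(23)=1 has the linear solution P(i) = i/23.
P(11) = 11/23 ≈ 0.478.

0.478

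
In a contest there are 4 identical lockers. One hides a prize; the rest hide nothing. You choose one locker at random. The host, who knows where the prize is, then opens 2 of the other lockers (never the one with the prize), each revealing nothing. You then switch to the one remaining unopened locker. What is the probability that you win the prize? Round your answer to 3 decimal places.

Your original locker holds the prize with probability 1/4, so the other 3 collectively hold it with probability 3/4.
The host can always find 2 empty lockers to open, so the reveals don't change that 3/4; it is now spread over the 1 remaining unopened locker.
P(win by switching) = (3/4) · (1/1) = 3/4 ≈ 0.750.

0.750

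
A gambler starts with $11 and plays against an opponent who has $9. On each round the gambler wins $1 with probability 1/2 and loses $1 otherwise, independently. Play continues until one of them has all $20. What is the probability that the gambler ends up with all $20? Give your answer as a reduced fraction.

11/20

With a fair step, P(i) = ½P(i−1) + ½P(i+1) with P(0)=0, P(20)=1 has the linear solution P(i) = i/20.
P(11) = 11/20.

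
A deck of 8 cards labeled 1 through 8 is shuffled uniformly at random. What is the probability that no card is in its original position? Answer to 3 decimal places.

This is the derangement probability: permutations of 8 with no fixed point.
D(8) = 8! · (1 − 1/1! + 1/2! − ··· + (−1)^8/8!) = 14833.
P = 14833/40320 = 2119/5760 ≈ 0.368.

0.368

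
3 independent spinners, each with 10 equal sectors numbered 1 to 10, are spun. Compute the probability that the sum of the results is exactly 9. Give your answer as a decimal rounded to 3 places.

There are 10^3 = 1000 equally likely outcomes.
The number of ordered 3-tuples from {1,…,10} summing to 9 is 28.
P(sum = 9) = 28/1000 = 7/250 ≈ 0.028.

0.028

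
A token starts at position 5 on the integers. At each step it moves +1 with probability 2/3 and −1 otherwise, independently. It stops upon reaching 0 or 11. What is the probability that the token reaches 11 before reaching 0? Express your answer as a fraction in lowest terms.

Let r = q/p = (1/3)/(2/3) = 1/2. The recurrence P(i) = p·P(i+1) + q·P(i−1) with P(0)=0, P(11)=1 gives P(i) = (1 − r^i)/(1 − r^11).
P(5) = (1 − (1/2)^5) / (1 − (1/2)^11) = 1984/2047.

1984/2047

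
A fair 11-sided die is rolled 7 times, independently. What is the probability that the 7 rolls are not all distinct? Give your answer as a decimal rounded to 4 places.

0.9147

P(all 7 different) = 11/11 · 10/11 · ··· · 5/11 ≈ 0.0853.
P(at least two equal) = 1 − 0.0853 = 0.9147.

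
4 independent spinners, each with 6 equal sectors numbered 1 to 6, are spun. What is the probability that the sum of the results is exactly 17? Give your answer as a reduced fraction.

13/162

There are 6^4 = 1296 equally likely outcomes.
The number of ordered 4-tuples from {1,…,6} summing to 17 is 104.
P(sum = 17) = 104/1296 = 13/162.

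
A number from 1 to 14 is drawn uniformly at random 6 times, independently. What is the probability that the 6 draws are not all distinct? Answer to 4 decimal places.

0.7128

P(all 6 different) = 14/14 · 13/14 · ··· · 9/14 ≈ 0.2872.
P(at least two equal) = 1 − 0.2872 = 0.7128.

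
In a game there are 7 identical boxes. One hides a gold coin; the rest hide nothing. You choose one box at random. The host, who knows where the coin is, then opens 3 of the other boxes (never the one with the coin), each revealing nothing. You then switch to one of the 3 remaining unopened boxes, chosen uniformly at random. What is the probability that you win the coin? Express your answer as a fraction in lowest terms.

Your original box holds the coin with probability 1/7, so the other 6 collectively hold it with probability 6/7.
The host can always find 3 empty boxes to open, so the reveals don't change that 6/7; it is now spread over the 3 remaining unopened boxes.
P(win by switching) = (6/7) · (1/3) = 2/7.

2/7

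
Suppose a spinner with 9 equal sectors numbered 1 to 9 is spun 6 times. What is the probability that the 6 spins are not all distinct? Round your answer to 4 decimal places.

P(all 6 different) = 9/9 · 8/9 · ··· · 4/9 ≈ 0.1138.
P(at least two equal) = 1 − 0.1138 = 0.8862.

0.8862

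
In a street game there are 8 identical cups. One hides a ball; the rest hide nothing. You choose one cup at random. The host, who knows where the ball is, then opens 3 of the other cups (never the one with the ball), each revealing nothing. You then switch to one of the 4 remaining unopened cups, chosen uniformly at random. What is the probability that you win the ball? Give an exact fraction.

Your original cup holds the ball with probability 1/8, so the other 7 collectively hold it with probability 7/8.
The host can always find 3 empty cups to open, so the reveals don't change that 7/8; it is now spread over the 4 remaining unopened cups.
P(win by switching) = (7/8) · (1/4) = 7/32.

7/32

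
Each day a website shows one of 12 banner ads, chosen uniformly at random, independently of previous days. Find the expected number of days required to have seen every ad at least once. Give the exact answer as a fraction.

86021/2310

After i distinct types are collected, each trial gives a new one with probability (12−i)/12, so the expected wait for the next new type is 12/(12−i).
E = 12/12 + 12/11 + 12/10 + 12/9 + 12/8 + 12/7 + 12/6 + 12/5 + 12/4 + 12/3 + 12/2 + 12/1 = 86021/2310.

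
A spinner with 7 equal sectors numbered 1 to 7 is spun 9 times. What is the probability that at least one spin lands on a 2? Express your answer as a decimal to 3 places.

P(no spin lands on a 2) = (6/7)^9 ≈ 0.250.
P(at least one) = 1 − 0.250 = 0.750.

0.750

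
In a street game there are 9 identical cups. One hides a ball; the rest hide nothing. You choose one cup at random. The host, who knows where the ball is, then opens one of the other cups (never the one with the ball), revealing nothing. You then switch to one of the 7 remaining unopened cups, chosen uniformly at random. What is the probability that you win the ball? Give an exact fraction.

Your original cup holds the ball with probability 1/9, so the other 8 collectively hold it with probability 8/9.
The host can always find an empty cup to open, so this doesn't change that 8/9; it is now spread over the 7 remaining unopened cups.
P(win by switching) = (8/9) · (1/7) = 8/63.

8/63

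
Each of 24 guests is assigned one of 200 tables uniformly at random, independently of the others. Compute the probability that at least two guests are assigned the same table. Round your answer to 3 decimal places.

It's easier to compute the probability that all 24 are distinct.
P(all distinct) = 200/200 · 199/200 · ··· · 177/200 ≈ 0.238.
So the probability of at least one match is 1 − 0.238 = 0.762.

0.762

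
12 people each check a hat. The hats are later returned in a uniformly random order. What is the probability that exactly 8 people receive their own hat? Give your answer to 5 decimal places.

0.00001

Choose which 8 of the 12 are fixed: C(12,8) = 495 ways.
The remaining 4 must have no fixed point: D(4) = 9.
P = 495·9/479001600 = 1/107520 ≈ 0.00001.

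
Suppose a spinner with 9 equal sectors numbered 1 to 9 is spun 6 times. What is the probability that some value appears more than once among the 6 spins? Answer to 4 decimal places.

P(all 6 different) = 9/9 · 8/9 · ··· · 4/9 ≈ 0.1138.
P(at least two equal) = 1 − 0.1138 = 0.8862.

0.8862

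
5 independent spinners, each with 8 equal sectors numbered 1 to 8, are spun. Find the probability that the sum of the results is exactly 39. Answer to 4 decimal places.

There are 8^5 = 32768 equally likely outcomes.
The number of ordered 5-tuples from {1,…,8} summing to 39 is 5.
P(sum = 39) = 5/32768 ≈ 0.0002.

0.0002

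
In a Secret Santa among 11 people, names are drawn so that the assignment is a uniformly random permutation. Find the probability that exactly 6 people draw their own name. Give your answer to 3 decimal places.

0.001

Choose which 6 of the 11 are fixed: C(11,6) = 462 ways.
The remaining 5 must have no fixed point: D(5) = 44.
P = 462·44/39916800 = 11/21600 ≈ 0.001.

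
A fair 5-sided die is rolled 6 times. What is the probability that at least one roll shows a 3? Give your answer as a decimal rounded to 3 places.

P(no roll shows a 3) = (4/5)^6 ≈ 0.262.
P(at least one) = 1 − 0.262 = 0.738.

0.738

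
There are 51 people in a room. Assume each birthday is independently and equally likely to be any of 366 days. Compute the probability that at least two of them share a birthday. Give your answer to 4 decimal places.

It's easier to compute the probability that all 51 are distinct.
P(all distinct) = 366/366 · 365/366 · ··· · 316/366 ≈ 0.0258.
So the probability of at least one match is 1 − 0.0258 = 0.9742.

0.9742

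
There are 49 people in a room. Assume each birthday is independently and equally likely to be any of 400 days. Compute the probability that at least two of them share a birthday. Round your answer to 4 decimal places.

It's easier to compute the probability that all 49 are distinct.
P(all distinct) = 400/400 · 399/400 · ··· · 352/400 ≈ 0.0466.
So the probability of at least one match is 1 − 0.0466 = 0.9534.

0.9534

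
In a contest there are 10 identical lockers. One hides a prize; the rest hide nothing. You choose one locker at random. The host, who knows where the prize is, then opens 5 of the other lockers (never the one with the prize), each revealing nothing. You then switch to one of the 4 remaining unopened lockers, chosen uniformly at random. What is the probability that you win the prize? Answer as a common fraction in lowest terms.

Your original locker holds the prize with probability 1/10, so the other 9 collectively hold it with probability 9/10.
The host can always find 5 empty lockers to open, so the reveals don't change that 9/10; it is now spread over the 4 remaining unopened lockers.
P(win by switching) = (9/10) · (1/4) = 9/40.

9/40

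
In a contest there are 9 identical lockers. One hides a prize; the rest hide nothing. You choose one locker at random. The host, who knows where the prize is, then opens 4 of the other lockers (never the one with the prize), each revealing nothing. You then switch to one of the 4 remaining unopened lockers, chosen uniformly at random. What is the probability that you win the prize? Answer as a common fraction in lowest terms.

2/9

Your original locker holds the prize with probability 1/9, so the other 8 collectively hold it with probability 8/9.
The host can always find 4 empty lockers to open, so the reveals don't change that 8/9; it is now spread over the 4 remaining unopened lockers.
P(win by switching) = (8/9) · (1/4) = 2/9.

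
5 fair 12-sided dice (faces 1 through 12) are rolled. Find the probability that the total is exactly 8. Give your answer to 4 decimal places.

There are 12^5 = 248832 equally likely outcomes.
The number of ordered 5-tuples from {1,…,12} summing to 8 is 35.
P(sum = 8) = 35/248832 ≈ 0.0001.

0.0001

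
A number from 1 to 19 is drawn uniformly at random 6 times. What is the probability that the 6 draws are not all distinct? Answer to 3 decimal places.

P(all 6 different) = 19/19 · 18/19 · ··· · 14/19 ≈ 0.415.
P(at least two equal) = 1 − 0.415 = 0.585.

0.585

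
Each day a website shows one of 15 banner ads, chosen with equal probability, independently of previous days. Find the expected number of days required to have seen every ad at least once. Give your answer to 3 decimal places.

After i distinct types are collected, each trial gives a new one with probability (15−i)/15, so the expected wait for the next new type is 15/(15−i).
E = 15/15 + 15/14 + 15/13 + 15/12 + 15/11 + 15/10 + 15/9 + 15/8 + 15/7 + 15/6 + 15/5 + 15/4 + 15/3 + 15/2 + 15/1 = 1195757/24024 ≈ 49.773.

49.773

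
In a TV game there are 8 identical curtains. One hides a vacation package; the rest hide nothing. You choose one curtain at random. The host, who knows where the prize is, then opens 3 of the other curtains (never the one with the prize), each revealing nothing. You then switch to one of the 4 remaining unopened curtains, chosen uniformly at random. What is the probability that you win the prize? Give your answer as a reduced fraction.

Your original curtain holds the prize with probability 1/8, so the other 7 collectively hold it with probability 7/8.
The host can always find 3 empty curtains to open, so the reveals don't change that 7/8; it is now spread over the 4 remaining unopened curtains.
P(win by switching) = (7/8) · (1/4) = 7/32.

7/32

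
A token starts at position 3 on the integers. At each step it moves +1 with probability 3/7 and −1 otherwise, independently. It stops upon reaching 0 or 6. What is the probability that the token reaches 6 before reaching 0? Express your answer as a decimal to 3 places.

Let r = q/p = (4/7)/(3/7) = 4/3. The recurrence P(i) = p·P(i+1) + q·P(i−1) with P(0)=0, P(6)=1 gives P(i) = (1 − r^i)/(1 − r^6).
P(3) = (1 − (4/3)^3) / (1 − (4/3)^6) = 27/91 ≈ 0.297.

0.297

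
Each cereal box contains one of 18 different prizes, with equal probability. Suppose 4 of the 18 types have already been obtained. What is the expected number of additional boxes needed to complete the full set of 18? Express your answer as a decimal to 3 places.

Starting from 4 distinct types, each trial gives a new one with probability (18−i)/18 when i types are held, so the wait for the next new type is 18/(18−i).
E = 18/14 + 18/13 + 18/12 + 18/11 + 18/10 + 18/9 + 18/8 + 18/7 + 18/6 + 18/5 + 18/4 + 18/3 + 18/2 + 18/1 = 1171733/20020 ≈ 58.528.

58.528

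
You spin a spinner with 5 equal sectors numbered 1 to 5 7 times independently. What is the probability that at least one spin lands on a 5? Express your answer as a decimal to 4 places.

0.7903

P(no spin lands on a 5) = (4/5)^7 ≈ 0.2097.
P(at least one) = 1 − 0.2097 = 0.7903.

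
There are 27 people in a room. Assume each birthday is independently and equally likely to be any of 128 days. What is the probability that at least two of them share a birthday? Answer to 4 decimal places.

0.9479

It's easier to compute the probability that all 27 are distinct.
P(all distinct) = 128/128 · 127/128 · ··· · 102/128 ≈ 0.0521.
So the probability of at least one match is 1 − 0.0521 = 0.9479.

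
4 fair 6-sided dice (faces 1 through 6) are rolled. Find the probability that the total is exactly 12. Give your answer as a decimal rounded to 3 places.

0.096

There are 6^4 = 1296 equally likely outcomes.
The number of ordered 4-tuples from {1,…,6} summing to 12 is 125.
P(sum = 12) = 125/1296 ≈ 0.096.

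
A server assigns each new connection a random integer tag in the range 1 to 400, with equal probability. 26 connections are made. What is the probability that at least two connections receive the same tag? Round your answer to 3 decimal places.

It's easier to compute the probability that all 26 are distinct.
P(all distinct) = 400/400 · 399/400 · ··· · 375/400 ≈ 0.436.
So the probability of at least one match is 1 − 0.436 = 0.564.

0.564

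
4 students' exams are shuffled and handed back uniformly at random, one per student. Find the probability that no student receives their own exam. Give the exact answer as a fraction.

This is the derangement probability: permutations of 4 with no fixed point.
D(4) = 4! · (1 − 1/1! + 1/2! − ··· + (−1)^4/4!) = 9.
P = 9/24 = 3/8.

3/8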